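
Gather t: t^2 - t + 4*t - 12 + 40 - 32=t^2 + 3*t - 4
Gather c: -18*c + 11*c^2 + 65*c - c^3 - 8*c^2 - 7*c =-c^3 + 3*c^2 + 40*c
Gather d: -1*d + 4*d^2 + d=4*d^2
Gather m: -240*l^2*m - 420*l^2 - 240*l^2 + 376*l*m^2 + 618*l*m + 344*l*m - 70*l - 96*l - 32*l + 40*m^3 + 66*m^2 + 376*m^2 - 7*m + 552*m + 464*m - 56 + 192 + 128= -660*l^2 - 198*l + 40*m^3 + m^2*(376*l + 442) + m*(-240*l^2 + 962*l + 1009) + 264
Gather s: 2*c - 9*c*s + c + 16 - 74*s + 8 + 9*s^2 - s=3*c + 9*s^2 + s*(-9*c - 75) + 24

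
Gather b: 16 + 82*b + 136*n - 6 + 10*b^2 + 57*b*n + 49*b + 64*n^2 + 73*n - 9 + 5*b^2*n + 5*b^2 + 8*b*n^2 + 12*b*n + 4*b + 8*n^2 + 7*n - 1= b^2*(5*n + 15) + b*(8*n^2 + 69*n + 135) + 72*n^2 + 216*n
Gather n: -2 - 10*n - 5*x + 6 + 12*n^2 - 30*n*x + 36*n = 12*n^2 + n*(26 - 30*x) - 5*x + 4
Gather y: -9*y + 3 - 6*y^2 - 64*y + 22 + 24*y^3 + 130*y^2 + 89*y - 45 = 24*y^3 + 124*y^2 + 16*y - 20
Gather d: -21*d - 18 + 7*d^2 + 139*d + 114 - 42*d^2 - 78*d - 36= -35*d^2 + 40*d + 60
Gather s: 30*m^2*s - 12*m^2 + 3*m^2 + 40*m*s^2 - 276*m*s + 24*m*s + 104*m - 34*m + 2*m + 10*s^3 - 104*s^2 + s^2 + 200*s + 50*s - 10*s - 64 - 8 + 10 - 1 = -9*m^2 + 72*m + 10*s^3 + s^2*(40*m - 103) + s*(30*m^2 - 252*m + 240) - 63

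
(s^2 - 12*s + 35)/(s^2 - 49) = (s - 5)/(s + 7)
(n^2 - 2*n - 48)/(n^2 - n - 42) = (n - 8)/(n - 7)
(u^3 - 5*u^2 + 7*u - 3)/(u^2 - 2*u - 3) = (u^2 - 2*u + 1)/(u + 1)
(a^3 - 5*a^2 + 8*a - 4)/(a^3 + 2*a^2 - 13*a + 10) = (a - 2)/(a + 5)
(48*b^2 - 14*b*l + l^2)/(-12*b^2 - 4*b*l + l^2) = (-8*b + l)/(2*b + l)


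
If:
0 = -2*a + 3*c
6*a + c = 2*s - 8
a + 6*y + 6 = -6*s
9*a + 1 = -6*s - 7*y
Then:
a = 20/9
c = 40/27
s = 308/27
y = -115/9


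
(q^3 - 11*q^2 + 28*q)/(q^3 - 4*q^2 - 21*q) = (q - 4)/(q + 3)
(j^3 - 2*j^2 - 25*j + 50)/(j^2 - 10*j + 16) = (j^2 - 25)/(j - 8)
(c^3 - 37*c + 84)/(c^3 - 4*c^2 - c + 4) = (c^2 + 4*c - 21)/(c^2 - 1)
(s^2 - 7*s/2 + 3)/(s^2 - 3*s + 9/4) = 2*(s - 2)/(2*s - 3)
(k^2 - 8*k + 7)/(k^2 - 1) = (k - 7)/(k + 1)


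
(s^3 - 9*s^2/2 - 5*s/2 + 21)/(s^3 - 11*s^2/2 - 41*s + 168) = (s^2 - s - 6)/(s^2 - 2*s - 48)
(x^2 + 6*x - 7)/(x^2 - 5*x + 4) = (x + 7)/(x - 4)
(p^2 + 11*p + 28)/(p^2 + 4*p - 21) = (p + 4)/(p - 3)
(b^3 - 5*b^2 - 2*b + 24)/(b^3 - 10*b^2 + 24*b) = (b^2 - b - 6)/(b*(b - 6))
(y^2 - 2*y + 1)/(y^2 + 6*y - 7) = (y - 1)/(y + 7)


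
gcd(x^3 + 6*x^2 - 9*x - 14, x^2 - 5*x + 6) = x - 2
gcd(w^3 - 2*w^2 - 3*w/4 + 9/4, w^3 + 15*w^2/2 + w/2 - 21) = w - 3/2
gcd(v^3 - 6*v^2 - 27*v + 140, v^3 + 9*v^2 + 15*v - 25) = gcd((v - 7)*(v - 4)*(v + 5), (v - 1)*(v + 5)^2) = v + 5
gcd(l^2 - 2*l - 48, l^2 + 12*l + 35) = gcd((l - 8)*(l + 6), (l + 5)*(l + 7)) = 1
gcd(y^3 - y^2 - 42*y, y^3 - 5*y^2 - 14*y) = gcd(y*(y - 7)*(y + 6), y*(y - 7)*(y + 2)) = y^2 - 7*y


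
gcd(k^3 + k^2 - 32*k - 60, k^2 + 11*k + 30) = k + 5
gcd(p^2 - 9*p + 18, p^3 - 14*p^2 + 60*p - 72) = p - 6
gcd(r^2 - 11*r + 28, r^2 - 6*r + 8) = r - 4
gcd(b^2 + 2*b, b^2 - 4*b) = b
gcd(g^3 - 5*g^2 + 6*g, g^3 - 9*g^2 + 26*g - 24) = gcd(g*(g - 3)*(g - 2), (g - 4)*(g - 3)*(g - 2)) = g^2 - 5*g + 6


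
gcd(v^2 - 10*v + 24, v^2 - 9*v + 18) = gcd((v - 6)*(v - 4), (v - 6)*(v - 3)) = v - 6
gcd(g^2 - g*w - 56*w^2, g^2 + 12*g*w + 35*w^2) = g + 7*w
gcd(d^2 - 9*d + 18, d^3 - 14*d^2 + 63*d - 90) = d^2 - 9*d + 18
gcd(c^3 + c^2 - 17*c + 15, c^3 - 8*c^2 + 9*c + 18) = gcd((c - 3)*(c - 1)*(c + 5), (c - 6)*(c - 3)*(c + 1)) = c - 3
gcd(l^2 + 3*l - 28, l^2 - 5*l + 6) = 1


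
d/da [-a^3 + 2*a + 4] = 2 - 3*a^2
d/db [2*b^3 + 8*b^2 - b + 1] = 6*b^2 + 16*b - 1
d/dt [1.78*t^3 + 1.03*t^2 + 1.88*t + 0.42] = 5.34*t^2 + 2.06*t + 1.88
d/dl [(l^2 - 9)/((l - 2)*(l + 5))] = (3*l^2 - 2*l + 27)/(l^4 + 6*l^3 - 11*l^2 - 60*l + 100)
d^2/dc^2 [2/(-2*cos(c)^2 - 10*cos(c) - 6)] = (4*sin(c)^4 - 15*sin(c)^2 - 135*cos(c)/4 + 15*cos(3*c)/4 - 33)/(-sin(c)^2 + 5*cos(c) + 4)^3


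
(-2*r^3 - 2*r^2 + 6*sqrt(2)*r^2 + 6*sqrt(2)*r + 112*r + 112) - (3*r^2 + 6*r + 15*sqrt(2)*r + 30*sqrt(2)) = -2*r^3 - 5*r^2 + 6*sqrt(2)*r^2 - 9*sqrt(2)*r + 106*r - 30*sqrt(2) + 112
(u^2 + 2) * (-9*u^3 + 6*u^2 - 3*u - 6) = -9*u^5 + 6*u^4 - 21*u^3 + 6*u^2 - 6*u - 12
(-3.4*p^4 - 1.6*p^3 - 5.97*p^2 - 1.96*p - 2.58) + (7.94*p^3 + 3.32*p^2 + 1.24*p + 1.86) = -3.4*p^4 + 6.34*p^3 - 2.65*p^2 - 0.72*p - 0.72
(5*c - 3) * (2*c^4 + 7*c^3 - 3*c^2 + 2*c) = 10*c^5 + 29*c^4 - 36*c^3 + 19*c^2 - 6*c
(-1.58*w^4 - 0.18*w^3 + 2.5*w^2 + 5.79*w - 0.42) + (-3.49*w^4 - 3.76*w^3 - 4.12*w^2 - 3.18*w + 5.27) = -5.07*w^4 - 3.94*w^3 - 1.62*w^2 + 2.61*w + 4.85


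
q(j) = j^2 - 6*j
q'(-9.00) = -24.00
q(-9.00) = 135.00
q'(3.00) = 0.00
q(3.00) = -9.00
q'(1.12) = -3.76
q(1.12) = -5.47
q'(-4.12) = -14.24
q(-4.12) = 41.69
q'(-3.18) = -12.36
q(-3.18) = 29.19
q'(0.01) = -5.98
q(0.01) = -0.06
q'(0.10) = -5.80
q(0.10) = -0.59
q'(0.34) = -5.32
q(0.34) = -1.92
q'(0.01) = -5.98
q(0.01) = -0.06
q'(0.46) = -5.08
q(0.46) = -2.55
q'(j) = 2*j - 6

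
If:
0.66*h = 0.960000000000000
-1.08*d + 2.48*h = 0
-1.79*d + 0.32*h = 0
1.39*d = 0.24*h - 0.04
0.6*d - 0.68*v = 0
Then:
No Solution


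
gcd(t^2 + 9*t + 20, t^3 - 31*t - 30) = t + 5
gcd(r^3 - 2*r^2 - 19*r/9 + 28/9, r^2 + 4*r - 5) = r - 1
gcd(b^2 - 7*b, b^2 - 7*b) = b^2 - 7*b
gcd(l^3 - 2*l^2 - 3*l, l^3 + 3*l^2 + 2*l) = l^2 + l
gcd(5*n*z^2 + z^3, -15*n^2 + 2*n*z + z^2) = 5*n + z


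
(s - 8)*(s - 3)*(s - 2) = s^3 - 13*s^2 + 46*s - 48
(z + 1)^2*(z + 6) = z^3 + 8*z^2 + 13*z + 6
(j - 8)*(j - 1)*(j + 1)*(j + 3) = j^4 - 5*j^3 - 25*j^2 + 5*j + 24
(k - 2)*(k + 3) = k^2 + k - 6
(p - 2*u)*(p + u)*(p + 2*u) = p^3 + p^2*u - 4*p*u^2 - 4*u^3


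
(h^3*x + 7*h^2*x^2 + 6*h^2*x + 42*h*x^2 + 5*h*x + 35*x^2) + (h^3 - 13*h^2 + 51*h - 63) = h^3*x + h^3 + 7*h^2*x^2 + 6*h^2*x - 13*h^2 + 42*h*x^2 + 5*h*x + 51*h + 35*x^2 - 63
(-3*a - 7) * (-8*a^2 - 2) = 24*a^3 + 56*a^2 + 6*a + 14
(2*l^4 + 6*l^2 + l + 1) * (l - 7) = 2*l^5 - 14*l^4 + 6*l^3 - 41*l^2 - 6*l - 7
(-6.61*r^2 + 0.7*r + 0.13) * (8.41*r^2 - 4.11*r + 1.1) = -55.5901*r^4 + 33.0541*r^3 - 9.0547*r^2 + 0.2357*r + 0.143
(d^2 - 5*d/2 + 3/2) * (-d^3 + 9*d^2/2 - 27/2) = -d^5 + 7*d^4 - 51*d^3/4 - 27*d^2/4 + 135*d/4 - 81/4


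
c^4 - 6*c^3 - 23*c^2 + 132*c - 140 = (c - 7)*(c - 2)^2*(c + 5)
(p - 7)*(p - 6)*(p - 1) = p^3 - 14*p^2 + 55*p - 42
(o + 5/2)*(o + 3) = o^2 + 11*o/2 + 15/2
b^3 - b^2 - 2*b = b*(b - 2)*(b + 1)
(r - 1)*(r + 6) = r^2 + 5*r - 6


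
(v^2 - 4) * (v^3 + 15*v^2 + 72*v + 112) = v^5 + 15*v^4 + 68*v^3 + 52*v^2 - 288*v - 448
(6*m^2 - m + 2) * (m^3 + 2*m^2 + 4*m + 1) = 6*m^5 + 11*m^4 + 24*m^3 + 6*m^2 + 7*m + 2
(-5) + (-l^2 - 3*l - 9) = -l^2 - 3*l - 14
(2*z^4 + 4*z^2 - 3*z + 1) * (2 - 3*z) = -6*z^5 + 4*z^4 - 12*z^3 + 17*z^2 - 9*z + 2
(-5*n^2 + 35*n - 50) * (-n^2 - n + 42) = 5*n^4 - 30*n^3 - 195*n^2 + 1520*n - 2100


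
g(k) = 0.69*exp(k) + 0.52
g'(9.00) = 5591.13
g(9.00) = 5591.65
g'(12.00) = 112300.81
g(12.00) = 112301.33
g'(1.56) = 3.28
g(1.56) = 3.80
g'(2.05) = 5.36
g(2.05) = 5.88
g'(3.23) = 17.44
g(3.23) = 17.96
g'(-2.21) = 0.08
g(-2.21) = 0.60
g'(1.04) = 1.95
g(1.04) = 2.47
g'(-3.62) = 0.02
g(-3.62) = 0.54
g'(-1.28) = 0.19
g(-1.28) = 0.71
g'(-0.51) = 0.41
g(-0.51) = 0.93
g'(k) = 0.69*exp(k)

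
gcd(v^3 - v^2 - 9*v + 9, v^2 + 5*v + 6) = v + 3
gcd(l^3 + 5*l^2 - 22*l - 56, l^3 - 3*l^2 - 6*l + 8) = l^2 - 2*l - 8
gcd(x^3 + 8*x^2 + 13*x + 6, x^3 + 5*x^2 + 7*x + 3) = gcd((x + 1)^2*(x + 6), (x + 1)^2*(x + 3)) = x^2 + 2*x + 1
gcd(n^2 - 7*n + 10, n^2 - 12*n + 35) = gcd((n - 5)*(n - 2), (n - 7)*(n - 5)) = n - 5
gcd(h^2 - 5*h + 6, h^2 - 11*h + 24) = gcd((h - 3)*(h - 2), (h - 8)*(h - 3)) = h - 3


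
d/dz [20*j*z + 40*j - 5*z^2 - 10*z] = 20*j - 10*z - 10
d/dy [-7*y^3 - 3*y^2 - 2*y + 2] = -21*y^2 - 6*y - 2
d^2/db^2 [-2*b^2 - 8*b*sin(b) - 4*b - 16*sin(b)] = 8*b*sin(b) - 16*sqrt(2)*cos(b + pi/4) - 4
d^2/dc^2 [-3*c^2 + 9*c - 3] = -6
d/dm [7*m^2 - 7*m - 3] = 14*m - 7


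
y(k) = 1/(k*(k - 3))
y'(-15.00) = 0.00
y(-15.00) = 0.00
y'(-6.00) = 0.01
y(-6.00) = 0.02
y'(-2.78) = 0.03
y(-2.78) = 0.06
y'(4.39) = -0.16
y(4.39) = 0.16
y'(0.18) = 10.25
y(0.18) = -1.97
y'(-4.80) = 0.01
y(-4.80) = 0.03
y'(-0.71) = 0.64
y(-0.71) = 0.38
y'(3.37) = -2.41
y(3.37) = 0.80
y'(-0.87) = 0.42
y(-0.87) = 0.30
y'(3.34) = -2.85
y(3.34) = 0.88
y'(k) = -1/(k*(k - 3)^2) - 1/(k^2*(k - 3))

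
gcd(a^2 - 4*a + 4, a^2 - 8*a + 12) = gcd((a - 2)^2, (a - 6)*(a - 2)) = a - 2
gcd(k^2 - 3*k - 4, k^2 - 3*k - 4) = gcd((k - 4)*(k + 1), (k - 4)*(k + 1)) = k^2 - 3*k - 4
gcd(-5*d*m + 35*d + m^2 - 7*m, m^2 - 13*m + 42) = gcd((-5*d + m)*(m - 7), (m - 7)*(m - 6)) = m - 7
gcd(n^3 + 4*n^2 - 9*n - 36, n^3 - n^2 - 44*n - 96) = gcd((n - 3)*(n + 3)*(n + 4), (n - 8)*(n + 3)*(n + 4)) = n^2 + 7*n + 12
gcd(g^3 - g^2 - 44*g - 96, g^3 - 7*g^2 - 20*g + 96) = g^2 - 4*g - 32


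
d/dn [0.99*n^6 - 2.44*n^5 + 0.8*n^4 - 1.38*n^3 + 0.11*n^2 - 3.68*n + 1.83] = 5.94*n^5 - 12.2*n^4 + 3.2*n^3 - 4.14*n^2 + 0.22*n - 3.68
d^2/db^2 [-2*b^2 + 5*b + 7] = -4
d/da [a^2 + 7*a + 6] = 2*a + 7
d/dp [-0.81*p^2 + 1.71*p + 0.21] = 1.71 - 1.62*p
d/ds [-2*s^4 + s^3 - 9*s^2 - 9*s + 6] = -8*s^3 + 3*s^2 - 18*s - 9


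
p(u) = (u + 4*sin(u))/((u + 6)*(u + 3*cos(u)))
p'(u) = (u + 4*sin(u))*(3*sin(u) - 1)/((u + 6)*(u + 3*cos(u))^2) + (4*cos(u) + 1)/((u + 6)*(u + 3*cos(u))) - (u + 4*sin(u))/((u + 6)^2*(u + 3*cos(u))) = ((u + 6)*(u + 4*sin(u))*(3*sin(u) - 1) + (u + 6)*(u + 3*cos(u))*(4*cos(u) + 1) - (u + 4*sin(u))*(u + 3*cos(u)))/((u + 6)^2*(u + 3*cos(u))^2)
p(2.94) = 555.54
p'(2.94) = -295003.35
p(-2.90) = 0.21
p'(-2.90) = 0.15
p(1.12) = 0.27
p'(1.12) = 0.31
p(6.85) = 0.07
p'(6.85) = 0.04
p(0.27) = 0.07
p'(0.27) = 0.23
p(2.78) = -18.37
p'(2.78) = 57.41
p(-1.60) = 0.75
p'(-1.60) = 1.50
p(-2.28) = 0.34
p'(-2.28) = 0.27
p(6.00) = 0.05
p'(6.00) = 0.03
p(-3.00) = 0.20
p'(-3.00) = 0.15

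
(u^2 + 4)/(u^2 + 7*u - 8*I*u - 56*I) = (u^2 + 4)/(u^2 + u*(7 - 8*I) - 56*I)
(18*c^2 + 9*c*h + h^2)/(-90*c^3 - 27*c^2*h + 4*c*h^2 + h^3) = -1/(5*c - h)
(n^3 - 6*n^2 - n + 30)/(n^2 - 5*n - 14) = (n^2 - 8*n + 15)/(n - 7)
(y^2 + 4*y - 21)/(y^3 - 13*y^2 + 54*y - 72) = (y + 7)/(y^2 - 10*y + 24)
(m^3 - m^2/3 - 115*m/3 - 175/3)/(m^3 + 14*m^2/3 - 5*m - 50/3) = (m - 7)/(m - 2)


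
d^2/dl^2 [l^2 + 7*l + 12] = 2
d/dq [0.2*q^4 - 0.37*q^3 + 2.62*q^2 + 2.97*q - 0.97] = 0.8*q^3 - 1.11*q^2 + 5.24*q + 2.97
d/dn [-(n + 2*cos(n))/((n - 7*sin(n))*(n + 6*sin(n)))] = (2*n^2*sin(n) - n^2*cos(n) + n^2 - 42*n*sin(2*n) + 4*n*cos(n) - 2*n - 105*sin(n) - sin(2*n) - 21*sin(3*n) - 21*cos(2*n) + 21)/((n - 7*sin(n))^2*(n + 6*sin(n))^2)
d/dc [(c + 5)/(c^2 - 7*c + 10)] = (c^2 - 7*c - (c + 5)*(2*c - 7) + 10)/(c^2 - 7*c + 10)^2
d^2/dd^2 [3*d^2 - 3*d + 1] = 6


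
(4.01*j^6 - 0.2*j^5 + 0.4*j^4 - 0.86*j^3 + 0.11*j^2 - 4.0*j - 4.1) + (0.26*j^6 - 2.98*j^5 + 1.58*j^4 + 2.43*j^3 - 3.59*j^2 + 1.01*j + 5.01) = 4.27*j^6 - 3.18*j^5 + 1.98*j^4 + 1.57*j^3 - 3.48*j^2 - 2.99*j + 0.91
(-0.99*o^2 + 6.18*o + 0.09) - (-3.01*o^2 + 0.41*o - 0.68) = 2.02*o^2 + 5.77*o + 0.77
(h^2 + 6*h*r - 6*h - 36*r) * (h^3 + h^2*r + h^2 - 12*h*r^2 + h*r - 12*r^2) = h^5 + 7*h^4*r - 5*h^4 - 6*h^3*r^2 - 35*h^3*r - 6*h^3 - 72*h^2*r^3 + 30*h^2*r^2 - 42*h^2*r + 360*h*r^3 + 36*h*r^2 + 432*r^3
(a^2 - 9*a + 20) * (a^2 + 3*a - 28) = a^4 - 6*a^3 - 35*a^2 + 312*a - 560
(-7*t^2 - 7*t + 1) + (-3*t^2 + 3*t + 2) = -10*t^2 - 4*t + 3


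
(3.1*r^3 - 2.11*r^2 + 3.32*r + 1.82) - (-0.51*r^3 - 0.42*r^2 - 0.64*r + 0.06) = 3.61*r^3 - 1.69*r^2 + 3.96*r + 1.76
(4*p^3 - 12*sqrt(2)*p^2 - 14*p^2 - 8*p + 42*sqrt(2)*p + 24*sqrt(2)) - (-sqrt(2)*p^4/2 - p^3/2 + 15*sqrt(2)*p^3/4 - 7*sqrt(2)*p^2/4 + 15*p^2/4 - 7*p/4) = sqrt(2)*p^4/2 - 15*sqrt(2)*p^3/4 + 9*p^3/2 - 71*p^2/4 - 41*sqrt(2)*p^2/4 - 25*p/4 + 42*sqrt(2)*p + 24*sqrt(2)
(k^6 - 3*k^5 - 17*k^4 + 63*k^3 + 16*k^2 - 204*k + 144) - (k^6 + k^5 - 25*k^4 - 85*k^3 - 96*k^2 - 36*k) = -4*k^5 + 8*k^4 + 148*k^3 + 112*k^2 - 168*k + 144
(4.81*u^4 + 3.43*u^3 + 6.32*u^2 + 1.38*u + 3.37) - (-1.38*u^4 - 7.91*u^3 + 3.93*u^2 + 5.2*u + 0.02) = 6.19*u^4 + 11.34*u^3 + 2.39*u^2 - 3.82*u + 3.35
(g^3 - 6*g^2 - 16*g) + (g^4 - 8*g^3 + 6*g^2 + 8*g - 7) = g^4 - 7*g^3 - 8*g - 7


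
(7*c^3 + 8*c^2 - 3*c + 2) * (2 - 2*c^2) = -14*c^5 - 16*c^4 + 20*c^3 + 12*c^2 - 6*c + 4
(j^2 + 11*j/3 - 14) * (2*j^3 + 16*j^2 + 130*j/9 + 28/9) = 2*j^5 + 70*j^4/3 + 406*j^3/9 - 4534*j^2/27 - 5152*j/27 - 392/9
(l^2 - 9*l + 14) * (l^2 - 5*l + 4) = l^4 - 14*l^3 + 63*l^2 - 106*l + 56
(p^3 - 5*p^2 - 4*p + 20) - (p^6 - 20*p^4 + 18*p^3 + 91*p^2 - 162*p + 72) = -p^6 + 20*p^4 - 17*p^3 - 96*p^2 + 158*p - 52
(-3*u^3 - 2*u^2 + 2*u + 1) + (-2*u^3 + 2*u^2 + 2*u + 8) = -5*u^3 + 4*u + 9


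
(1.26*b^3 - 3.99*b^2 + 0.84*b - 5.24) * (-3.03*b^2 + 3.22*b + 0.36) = -3.8178*b^5 + 16.1469*b^4 - 14.9394*b^3 + 17.1456*b^2 - 16.5704*b - 1.8864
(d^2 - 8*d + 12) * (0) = 0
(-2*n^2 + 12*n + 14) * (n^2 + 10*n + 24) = -2*n^4 - 8*n^3 + 86*n^2 + 428*n + 336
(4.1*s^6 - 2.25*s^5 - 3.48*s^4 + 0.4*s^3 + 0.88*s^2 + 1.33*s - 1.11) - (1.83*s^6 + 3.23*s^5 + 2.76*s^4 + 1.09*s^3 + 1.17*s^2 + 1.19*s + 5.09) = 2.27*s^6 - 5.48*s^5 - 6.24*s^4 - 0.69*s^3 - 0.29*s^2 + 0.14*s - 6.2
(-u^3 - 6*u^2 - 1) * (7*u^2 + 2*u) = -7*u^5 - 44*u^4 - 12*u^3 - 7*u^2 - 2*u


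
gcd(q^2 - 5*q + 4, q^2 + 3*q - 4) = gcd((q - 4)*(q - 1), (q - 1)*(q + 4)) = q - 1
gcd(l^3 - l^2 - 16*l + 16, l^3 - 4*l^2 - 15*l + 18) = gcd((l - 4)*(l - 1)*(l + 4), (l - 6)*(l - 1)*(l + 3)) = l - 1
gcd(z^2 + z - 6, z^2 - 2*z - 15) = z + 3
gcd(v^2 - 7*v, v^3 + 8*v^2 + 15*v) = v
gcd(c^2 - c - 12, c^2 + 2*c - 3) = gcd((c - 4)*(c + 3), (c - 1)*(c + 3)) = c + 3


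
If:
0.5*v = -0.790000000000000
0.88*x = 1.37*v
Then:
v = -1.58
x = -2.46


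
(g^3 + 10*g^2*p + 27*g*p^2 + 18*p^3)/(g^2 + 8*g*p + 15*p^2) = (g^2 + 7*g*p + 6*p^2)/(g + 5*p)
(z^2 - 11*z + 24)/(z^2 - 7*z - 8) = (z - 3)/(z + 1)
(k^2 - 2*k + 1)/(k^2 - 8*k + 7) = (k - 1)/(k - 7)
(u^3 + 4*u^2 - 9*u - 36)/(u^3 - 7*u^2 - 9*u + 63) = (u + 4)/(u - 7)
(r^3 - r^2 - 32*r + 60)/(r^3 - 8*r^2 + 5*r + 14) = (r^2 + r - 30)/(r^2 - 6*r - 7)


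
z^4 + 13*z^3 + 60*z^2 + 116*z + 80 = (z + 2)^2*(z + 4)*(z + 5)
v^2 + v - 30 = (v - 5)*(v + 6)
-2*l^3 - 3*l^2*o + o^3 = (-2*l + o)*(l + o)^2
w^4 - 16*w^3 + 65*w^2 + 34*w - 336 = (w - 8)*(w - 7)*(w - 3)*(w + 2)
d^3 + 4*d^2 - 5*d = d*(d - 1)*(d + 5)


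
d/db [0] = 0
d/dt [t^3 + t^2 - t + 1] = 3*t^2 + 2*t - 1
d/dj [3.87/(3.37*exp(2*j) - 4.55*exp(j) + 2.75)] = (17.6085 - 26.0838*exp(j))*exp(j)/(3.37*exp(2*j) - 4.55*exp(j) + 2.75)^2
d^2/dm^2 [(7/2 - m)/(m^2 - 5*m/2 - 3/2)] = 2*(12*(m - 2)*(-2*m^2 + 5*m + 3) + (2*m - 7)*(4*m - 5)^2)/(-2*m^2 + 5*m + 3)^3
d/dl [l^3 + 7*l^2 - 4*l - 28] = 3*l^2 + 14*l - 4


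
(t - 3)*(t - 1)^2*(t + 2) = t^4 - 3*t^3 - 3*t^2 + 11*t - 6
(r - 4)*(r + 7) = r^2 + 3*r - 28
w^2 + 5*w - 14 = (w - 2)*(w + 7)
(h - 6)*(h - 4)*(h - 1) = h^3 - 11*h^2 + 34*h - 24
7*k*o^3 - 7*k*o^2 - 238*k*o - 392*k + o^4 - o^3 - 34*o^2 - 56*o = (7*k + o)*(o - 7)*(o + 2)*(o + 4)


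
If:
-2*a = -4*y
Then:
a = 2*y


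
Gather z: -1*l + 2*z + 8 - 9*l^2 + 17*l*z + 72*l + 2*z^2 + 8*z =-9*l^2 + 71*l + 2*z^2 + z*(17*l + 10) + 8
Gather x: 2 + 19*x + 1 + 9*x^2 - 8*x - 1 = 9*x^2 + 11*x + 2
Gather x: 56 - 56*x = 56 - 56*x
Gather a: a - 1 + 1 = a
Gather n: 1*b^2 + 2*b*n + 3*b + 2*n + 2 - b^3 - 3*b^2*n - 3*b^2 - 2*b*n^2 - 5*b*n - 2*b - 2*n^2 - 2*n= -b^3 - 2*b^2 + b + n^2*(-2*b - 2) + n*(-3*b^2 - 3*b) + 2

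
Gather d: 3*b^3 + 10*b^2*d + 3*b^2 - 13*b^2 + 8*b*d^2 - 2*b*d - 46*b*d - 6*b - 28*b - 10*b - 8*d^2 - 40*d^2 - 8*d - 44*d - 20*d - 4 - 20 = 3*b^3 - 10*b^2 - 44*b + d^2*(8*b - 48) + d*(10*b^2 - 48*b - 72) - 24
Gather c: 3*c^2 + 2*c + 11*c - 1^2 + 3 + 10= 3*c^2 + 13*c + 12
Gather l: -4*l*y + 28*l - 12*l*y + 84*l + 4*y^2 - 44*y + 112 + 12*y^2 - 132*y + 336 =l*(112 - 16*y) + 16*y^2 - 176*y + 448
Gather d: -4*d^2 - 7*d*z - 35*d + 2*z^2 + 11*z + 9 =-4*d^2 + d*(-7*z - 35) + 2*z^2 + 11*z + 9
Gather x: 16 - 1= 15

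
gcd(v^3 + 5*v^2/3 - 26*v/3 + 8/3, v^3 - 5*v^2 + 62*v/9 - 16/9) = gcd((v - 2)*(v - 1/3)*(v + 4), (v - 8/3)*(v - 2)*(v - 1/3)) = v^2 - 7*v/3 + 2/3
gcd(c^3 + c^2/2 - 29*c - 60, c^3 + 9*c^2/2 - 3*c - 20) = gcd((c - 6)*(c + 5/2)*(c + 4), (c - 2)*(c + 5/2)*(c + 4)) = c^2 + 13*c/2 + 10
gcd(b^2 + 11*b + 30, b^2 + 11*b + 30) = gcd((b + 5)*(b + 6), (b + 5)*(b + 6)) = b^2 + 11*b + 30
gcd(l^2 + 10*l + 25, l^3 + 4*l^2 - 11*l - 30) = l + 5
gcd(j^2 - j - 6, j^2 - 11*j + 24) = j - 3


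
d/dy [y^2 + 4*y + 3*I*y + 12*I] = 2*y + 4 + 3*I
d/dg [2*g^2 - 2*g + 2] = 4*g - 2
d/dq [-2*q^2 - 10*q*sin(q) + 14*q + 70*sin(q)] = -10*q*cos(q) - 4*q - 10*sin(q) + 70*cos(q) + 14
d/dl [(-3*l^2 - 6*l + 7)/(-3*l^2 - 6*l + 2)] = 30*(l + 1)/(3*l^2 + 6*l - 2)^2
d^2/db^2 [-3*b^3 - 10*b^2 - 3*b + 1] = -18*b - 20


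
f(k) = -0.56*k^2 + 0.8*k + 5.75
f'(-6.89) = 8.52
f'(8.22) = -8.41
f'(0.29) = 0.48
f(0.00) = 5.75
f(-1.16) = 4.07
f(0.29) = 5.93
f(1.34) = 5.82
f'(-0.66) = 1.54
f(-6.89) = -26.35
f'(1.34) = -0.70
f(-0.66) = 4.98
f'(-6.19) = 7.73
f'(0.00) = 0.80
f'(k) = 0.8 - 1.12*k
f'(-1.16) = 2.10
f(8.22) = -25.51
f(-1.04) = 4.31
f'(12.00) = -12.64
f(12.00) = -65.29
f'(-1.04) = 1.96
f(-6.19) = -20.66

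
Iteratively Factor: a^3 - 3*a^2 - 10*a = (a)*(a^2 - 3*a - 10) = a*(a + 2)*(a - 5)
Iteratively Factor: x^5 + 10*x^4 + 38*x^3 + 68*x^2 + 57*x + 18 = (x + 2)*(x^4 + 8*x^3 + 22*x^2 + 24*x + 9) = (x + 2)*(x + 3)*(x^3 + 5*x^2 + 7*x + 3) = (x + 1)*(x + 2)*(x + 3)*(x^2 + 4*x + 3) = (x + 1)*(x + 2)*(x + 3)^2*(x + 1)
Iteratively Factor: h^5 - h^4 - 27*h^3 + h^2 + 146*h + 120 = (h + 4)*(h^4 - 5*h^3 - 7*h^2 + 29*h + 30) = (h - 3)*(h + 4)*(h^3 - 2*h^2 - 13*h - 10) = (h - 3)*(h + 2)*(h + 4)*(h^2 - 4*h - 5) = (h - 3)*(h + 1)*(h + 2)*(h + 4)*(h - 5)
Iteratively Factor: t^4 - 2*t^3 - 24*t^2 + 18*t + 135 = (t + 3)*(t^3 - 5*t^2 - 9*t + 45) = (t - 5)*(t + 3)*(t^2 - 9) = (t - 5)*(t - 3)*(t + 3)*(t + 3)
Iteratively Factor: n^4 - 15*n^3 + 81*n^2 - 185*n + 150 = (n - 3)*(n^3 - 12*n^2 + 45*n - 50) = (n - 3)*(n - 2)*(n^2 - 10*n + 25) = (n - 5)*(n - 3)*(n - 2)*(n - 5)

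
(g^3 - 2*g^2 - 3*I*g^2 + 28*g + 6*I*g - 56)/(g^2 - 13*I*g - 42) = (g^2 + g*(-2 + 4*I) - 8*I)/(g - 6*I)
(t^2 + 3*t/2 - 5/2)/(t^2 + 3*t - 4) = (t + 5/2)/(t + 4)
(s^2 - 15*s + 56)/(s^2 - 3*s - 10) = (-s^2 + 15*s - 56)/(-s^2 + 3*s + 10)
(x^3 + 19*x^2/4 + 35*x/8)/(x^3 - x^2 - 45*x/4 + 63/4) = x*(4*x + 5)/(2*(2*x^2 - 9*x + 9))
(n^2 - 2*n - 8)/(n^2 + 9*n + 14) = (n - 4)/(n + 7)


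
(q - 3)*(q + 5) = q^2 + 2*q - 15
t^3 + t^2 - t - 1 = (t - 1)*(t + 1)^2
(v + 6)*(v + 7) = v^2 + 13*v + 42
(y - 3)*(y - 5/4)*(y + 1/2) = y^3 - 15*y^2/4 + 13*y/8 + 15/8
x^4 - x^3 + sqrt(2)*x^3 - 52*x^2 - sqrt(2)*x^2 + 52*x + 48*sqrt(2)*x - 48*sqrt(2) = (x - 1)*(x - 4*sqrt(2))*(x - sqrt(2))*(x + 6*sqrt(2))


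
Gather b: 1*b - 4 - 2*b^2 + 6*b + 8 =-2*b^2 + 7*b + 4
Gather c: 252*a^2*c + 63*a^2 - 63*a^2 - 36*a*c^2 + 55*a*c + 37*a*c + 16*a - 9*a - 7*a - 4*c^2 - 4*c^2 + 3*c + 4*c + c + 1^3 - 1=c^2*(-36*a - 8) + c*(252*a^2 + 92*a + 8)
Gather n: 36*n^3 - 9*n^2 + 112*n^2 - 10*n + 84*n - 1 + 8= 36*n^3 + 103*n^2 + 74*n + 7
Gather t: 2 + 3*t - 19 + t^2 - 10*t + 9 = t^2 - 7*t - 8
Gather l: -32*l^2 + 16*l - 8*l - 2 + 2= -32*l^2 + 8*l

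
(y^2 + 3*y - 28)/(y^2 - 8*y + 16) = (y + 7)/(y - 4)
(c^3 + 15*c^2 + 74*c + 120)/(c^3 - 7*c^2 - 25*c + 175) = (c^2 + 10*c + 24)/(c^2 - 12*c + 35)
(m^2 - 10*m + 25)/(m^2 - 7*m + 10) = (m - 5)/(m - 2)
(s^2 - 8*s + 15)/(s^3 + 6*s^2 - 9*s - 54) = (s - 5)/(s^2 + 9*s + 18)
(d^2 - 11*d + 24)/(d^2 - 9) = (d - 8)/(d + 3)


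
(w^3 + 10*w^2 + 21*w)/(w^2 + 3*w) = w + 7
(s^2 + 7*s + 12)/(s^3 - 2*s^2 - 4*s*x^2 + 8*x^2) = (s^2 + 7*s + 12)/(s^3 - 2*s^2 - 4*s*x^2 + 8*x^2)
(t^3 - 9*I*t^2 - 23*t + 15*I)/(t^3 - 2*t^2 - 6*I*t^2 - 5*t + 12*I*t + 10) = (t - 3*I)/(t - 2)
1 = 1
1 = 1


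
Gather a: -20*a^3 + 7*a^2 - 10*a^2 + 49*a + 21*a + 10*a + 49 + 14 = -20*a^3 - 3*a^2 + 80*a + 63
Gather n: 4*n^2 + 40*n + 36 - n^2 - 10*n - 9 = 3*n^2 + 30*n + 27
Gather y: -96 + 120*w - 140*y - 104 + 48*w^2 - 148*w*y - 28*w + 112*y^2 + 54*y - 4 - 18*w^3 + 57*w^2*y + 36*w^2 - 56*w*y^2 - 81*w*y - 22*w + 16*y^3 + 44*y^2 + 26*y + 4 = -18*w^3 + 84*w^2 + 70*w + 16*y^3 + y^2*(156 - 56*w) + y*(57*w^2 - 229*w - 60) - 200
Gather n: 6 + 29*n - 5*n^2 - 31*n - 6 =-5*n^2 - 2*n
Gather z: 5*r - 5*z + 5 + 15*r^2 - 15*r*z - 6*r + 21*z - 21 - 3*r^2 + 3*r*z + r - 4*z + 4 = 12*r^2 + z*(12 - 12*r) - 12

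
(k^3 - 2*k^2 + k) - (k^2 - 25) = k^3 - 3*k^2 + k + 25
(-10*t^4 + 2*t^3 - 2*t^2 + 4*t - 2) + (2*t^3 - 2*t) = -10*t^4 + 4*t^3 - 2*t^2 + 2*t - 2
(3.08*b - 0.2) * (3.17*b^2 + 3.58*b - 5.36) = 9.7636*b^3 + 10.3924*b^2 - 17.2248*b + 1.072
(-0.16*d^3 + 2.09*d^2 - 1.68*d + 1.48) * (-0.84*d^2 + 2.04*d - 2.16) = 0.1344*d^5 - 2.082*d^4 + 6.0204*d^3 - 9.1848*d^2 + 6.648*d - 3.1968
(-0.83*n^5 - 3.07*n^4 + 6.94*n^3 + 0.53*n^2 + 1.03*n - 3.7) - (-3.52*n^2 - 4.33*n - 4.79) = -0.83*n^5 - 3.07*n^4 + 6.94*n^3 + 4.05*n^2 + 5.36*n + 1.09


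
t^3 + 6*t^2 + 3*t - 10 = (t - 1)*(t + 2)*(t + 5)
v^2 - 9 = (v - 3)*(v + 3)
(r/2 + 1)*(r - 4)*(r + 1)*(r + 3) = r^4/2 + r^3 - 13*r^2/2 - 19*r - 12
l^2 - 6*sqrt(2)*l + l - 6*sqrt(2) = (l + 1)*(l - 6*sqrt(2))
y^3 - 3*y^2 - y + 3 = (y - 3)*(y - 1)*(y + 1)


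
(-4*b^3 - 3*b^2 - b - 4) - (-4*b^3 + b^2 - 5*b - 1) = -4*b^2 + 4*b - 3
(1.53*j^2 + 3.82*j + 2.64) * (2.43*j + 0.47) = 3.7179*j^3 + 10.0017*j^2 + 8.2106*j + 1.2408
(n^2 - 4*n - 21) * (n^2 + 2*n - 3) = n^4 - 2*n^3 - 32*n^2 - 30*n + 63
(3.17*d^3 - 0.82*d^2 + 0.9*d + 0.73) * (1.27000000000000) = 4.0259*d^3 - 1.0414*d^2 + 1.143*d + 0.9271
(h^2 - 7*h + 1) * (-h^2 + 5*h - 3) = -h^4 + 12*h^3 - 39*h^2 + 26*h - 3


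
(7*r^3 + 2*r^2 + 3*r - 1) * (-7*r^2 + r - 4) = -49*r^5 - 7*r^4 - 47*r^3 + 2*r^2 - 13*r + 4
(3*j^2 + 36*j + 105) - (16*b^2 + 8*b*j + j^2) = -16*b^2 - 8*b*j + 2*j^2 + 36*j + 105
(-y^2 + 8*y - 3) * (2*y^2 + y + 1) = -2*y^4 + 15*y^3 + y^2 + 5*y - 3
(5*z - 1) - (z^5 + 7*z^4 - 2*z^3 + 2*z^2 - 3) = -z^5 - 7*z^4 + 2*z^3 - 2*z^2 + 5*z + 2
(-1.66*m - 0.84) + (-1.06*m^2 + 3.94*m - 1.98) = -1.06*m^2 + 2.28*m - 2.82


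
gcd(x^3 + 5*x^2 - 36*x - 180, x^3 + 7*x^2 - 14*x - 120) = x^2 + 11*x + 30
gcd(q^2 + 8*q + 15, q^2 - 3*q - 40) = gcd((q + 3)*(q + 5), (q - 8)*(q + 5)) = q + 5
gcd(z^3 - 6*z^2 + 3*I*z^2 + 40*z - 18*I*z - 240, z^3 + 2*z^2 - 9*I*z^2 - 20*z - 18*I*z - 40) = z - 5*I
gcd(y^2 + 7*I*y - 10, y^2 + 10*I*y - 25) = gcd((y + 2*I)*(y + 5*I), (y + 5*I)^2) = y + 5*I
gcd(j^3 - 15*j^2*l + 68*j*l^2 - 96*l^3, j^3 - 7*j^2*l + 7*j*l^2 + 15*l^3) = j - 3*l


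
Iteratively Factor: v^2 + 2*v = (v)*(v + 2)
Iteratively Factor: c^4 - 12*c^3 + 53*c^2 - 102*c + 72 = (c - 2)*(c^3 - 10*c^2 + 33*c - 36) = (c - 3)*(c - 2)*(c^2 - 7*c + 12) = (c - 3)^2*(c - 2)*(c - 4)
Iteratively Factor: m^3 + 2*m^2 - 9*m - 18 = (m - 3)*(m^2 + 5*m + 6) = (m - 3)*(m + 3)*(m + 2)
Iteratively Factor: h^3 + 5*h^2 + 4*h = (h + 4)*(h^2 + h) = (h + 1)*(h + 4)*(h)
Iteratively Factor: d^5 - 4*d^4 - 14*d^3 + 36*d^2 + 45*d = (d + 3)*(d^4 - 7*d^3 + 7*d^2 + 15*d) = d*(d + 3)*(d^3 - 7*d^2 + 7*d + 15) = d*(d - 3)*(d + 3)*(d^2 - 4*d - 5) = d*(d - 5)*(d - 3)*(d + 3)*(d + 1)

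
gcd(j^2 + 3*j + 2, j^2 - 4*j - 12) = j + 2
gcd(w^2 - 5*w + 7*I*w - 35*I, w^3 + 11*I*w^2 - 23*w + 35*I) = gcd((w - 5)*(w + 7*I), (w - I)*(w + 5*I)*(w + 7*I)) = w + 7*I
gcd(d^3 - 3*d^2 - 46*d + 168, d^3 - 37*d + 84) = d^2 + 3*d - 28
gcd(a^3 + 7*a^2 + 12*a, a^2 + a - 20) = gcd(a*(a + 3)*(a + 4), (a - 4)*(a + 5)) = 1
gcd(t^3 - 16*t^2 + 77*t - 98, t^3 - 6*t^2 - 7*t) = t - 7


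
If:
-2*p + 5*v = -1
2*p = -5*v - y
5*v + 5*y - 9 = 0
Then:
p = -5/18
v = -14/45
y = 19/9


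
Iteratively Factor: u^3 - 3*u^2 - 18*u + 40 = (u + 4)*(u^2 - 7*u + 10) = (u - 2)*(u + 4)*(u - 5)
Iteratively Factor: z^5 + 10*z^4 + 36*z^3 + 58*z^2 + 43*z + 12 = (z + 1)*(z^4 + 9*z^3 + 27*z^2 + 31*z + 12) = (z + 1)*(z + 4)*(z^3 + 5*z^2 + 7*z + 3) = (z + 1)*(z + 3)*(z + 4)*(z^2 + 2*z + 1) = (z + 1)^2*(z + 3)*(z + 4)*(z + 1)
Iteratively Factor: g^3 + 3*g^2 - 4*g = (g)*(g^2 + 3*g - 4) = g*(g + 4)*(g - 1)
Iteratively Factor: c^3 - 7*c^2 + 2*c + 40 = (c + 2)*(c^2 - 9*c + 20) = (c - 5)*(c + 2)*(c - 4)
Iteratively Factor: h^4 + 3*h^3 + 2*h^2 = (h + 2)*(h^3 + h^2) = (h + 1)*(h + 2)*(h^2) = h*(h + 1)*(h + 2)*(h)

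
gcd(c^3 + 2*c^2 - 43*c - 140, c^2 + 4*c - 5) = c + 5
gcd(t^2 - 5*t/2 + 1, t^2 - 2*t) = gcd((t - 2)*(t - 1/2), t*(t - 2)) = t - 2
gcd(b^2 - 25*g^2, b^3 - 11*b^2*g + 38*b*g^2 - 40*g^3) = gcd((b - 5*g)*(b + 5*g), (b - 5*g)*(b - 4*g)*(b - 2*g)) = b - 5*g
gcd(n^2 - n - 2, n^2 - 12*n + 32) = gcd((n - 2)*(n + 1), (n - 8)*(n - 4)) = 1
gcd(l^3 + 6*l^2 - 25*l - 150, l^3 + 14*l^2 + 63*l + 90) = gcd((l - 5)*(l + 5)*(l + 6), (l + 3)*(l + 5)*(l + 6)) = l^2 + 11*l + 30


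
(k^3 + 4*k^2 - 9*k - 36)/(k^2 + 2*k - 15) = (k^2 + 7*k + 12)/(k + 5)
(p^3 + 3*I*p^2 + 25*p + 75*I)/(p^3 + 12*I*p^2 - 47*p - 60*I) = (p - 5*I)/(p + 4*I)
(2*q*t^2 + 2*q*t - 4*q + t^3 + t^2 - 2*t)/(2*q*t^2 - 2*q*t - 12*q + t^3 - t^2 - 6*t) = (t - 1)/(t - 3)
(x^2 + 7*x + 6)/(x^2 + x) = (x + 6)/x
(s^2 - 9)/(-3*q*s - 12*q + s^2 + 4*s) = (9 - s^2)/(3*q*s + 12*q - s^2 - 4*s)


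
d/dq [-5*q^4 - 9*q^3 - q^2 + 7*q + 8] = -20*q^3 - 27*q^2 - 2*q + 7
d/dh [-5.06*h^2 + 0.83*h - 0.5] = 0.83 - 10.12*h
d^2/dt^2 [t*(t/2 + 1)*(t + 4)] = 3*t + 6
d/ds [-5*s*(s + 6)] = -10*s - 30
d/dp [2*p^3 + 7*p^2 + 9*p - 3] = 6*p^2 + 14*p + 9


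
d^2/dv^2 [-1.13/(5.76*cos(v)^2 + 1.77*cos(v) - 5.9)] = (149.962752*(1 - cos(v)^2)^2 + 34.561728*cos(v)^3 + 232.129233*cos(v)^2 - 57.322866*cos(v) - 233.846946)/(5.76*cos(v)^2 + 1.77*cos(v) - 5.9)^3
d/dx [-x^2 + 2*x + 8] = 2 - 2*x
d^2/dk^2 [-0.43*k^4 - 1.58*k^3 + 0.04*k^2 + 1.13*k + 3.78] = -5.16*k^2 - 9.48*k + 0.08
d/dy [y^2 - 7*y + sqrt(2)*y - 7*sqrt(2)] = 2*y - 7 + sqrt(2)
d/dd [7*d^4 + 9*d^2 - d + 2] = 28*d^3 + 18*d - 1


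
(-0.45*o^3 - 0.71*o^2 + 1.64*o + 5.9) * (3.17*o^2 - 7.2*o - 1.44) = -1.4265*o^5 + 0.989300000000001*o^4 + 10.9588*o^3 + 7.9174*o^2 - 44.8416*o - 8.496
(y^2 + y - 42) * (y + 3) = y^3 + 4*y^2 - 39*y - 126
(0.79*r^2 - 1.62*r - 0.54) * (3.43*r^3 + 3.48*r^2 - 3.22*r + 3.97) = 2.7097*r^5 - 2.8074*r^4 - 10.0336*r^3 + 6.4735*r^2 - 4.6926*r - 2.1438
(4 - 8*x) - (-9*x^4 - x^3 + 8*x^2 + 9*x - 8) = 9*x^4 + x^3 - 8*x^2 - 17*x + 12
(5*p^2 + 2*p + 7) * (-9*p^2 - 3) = -45*p^4 - 18*p^3 - 78*p^2 - 6*p - 21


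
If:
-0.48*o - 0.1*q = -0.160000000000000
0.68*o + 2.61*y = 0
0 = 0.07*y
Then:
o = 0.00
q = 1.60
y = 0.00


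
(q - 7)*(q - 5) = q^2 - 12*q + 35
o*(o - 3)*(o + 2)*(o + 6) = o^4 + 5*o^3 - 12*o^2 - 36*o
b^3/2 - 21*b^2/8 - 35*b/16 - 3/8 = (b/2 + 1/4)*(b - 6)*(b + 1/4)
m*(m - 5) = m^2 - 5*m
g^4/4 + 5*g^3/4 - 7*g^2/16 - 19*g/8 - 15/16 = (g/2 + 1/4)*(g/2 + 1/2)*(g - 3/2)*(g + 5)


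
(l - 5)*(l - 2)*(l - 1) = l^3 - 8*l^2 + 17*l - 10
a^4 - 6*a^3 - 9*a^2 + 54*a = a*(a - 6)*(a - 3)*(a + 3)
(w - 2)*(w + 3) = w^2 + w - 6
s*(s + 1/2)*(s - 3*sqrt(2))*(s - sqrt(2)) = s^4 - 4*sqrt(2)*s^3 + s^3/2 - 2*sqrt(2)*s^2 + 6*s^2 + 3*s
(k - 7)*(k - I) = k^2 - 7*k - I*k + 7*I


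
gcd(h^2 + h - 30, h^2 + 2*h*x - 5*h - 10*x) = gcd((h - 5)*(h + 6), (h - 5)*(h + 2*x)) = h - 5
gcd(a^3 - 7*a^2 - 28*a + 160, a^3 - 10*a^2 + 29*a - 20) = a - 4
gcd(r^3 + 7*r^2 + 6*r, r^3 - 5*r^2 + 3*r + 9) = r + 1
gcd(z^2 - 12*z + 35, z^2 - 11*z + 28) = z - 7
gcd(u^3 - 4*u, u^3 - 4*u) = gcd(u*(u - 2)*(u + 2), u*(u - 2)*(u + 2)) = u^3 - 4*u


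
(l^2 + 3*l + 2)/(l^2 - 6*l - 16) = (l + 1)/(l - 8)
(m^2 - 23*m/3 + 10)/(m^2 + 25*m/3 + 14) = (3*m^2 - 23*m + 30)/(3*m^2 + 25*m + 42)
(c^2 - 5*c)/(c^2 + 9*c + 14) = c*(c - 5)/(c^2 + 9*c + 14)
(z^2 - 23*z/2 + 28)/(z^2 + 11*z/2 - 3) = (2*z^2 - 23*z + 56)/(2*z^2 + 11*z - 6)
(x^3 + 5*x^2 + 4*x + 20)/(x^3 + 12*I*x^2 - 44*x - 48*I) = (x^2 + x*(5 - 2*I) - 10*I)/(x^2 + 10*I*x - 24)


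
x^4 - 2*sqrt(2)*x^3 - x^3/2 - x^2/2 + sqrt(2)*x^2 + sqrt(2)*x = x*(x - 1)*(x + 1/2)*(x - 2*sqrt(2))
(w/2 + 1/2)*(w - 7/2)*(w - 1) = w^3/2 - 7*w^2/4 - w/2 + 7/4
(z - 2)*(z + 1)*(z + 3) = z^3 + 2*z^2 - 5*z - 6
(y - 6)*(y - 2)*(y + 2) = y^3 - 6*y^2 - 4*y + 24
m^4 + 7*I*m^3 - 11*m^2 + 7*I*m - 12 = (m - I)*(m + I)*(m + 3*I)*(m + 4*I)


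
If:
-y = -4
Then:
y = 4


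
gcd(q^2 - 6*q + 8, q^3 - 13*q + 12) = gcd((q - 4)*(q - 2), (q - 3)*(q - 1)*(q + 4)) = 1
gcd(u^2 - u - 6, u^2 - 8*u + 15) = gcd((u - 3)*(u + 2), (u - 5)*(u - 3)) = u - 3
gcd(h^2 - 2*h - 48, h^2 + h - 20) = 1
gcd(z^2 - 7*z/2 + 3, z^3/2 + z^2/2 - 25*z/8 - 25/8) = 1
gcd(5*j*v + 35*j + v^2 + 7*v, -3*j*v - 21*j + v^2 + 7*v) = v + 7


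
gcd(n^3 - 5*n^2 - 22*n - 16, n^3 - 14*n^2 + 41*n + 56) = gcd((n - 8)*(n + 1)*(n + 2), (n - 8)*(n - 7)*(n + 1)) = n^2 - 7*n - 8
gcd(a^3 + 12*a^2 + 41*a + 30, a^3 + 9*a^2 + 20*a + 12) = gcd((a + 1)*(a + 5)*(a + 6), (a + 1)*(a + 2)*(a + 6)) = a^2 + 7*a + 6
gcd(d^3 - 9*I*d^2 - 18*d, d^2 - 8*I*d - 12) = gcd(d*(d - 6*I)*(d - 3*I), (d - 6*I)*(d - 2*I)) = d - 6*I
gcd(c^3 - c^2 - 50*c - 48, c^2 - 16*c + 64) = c - 8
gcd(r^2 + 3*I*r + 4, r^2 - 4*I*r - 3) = r - I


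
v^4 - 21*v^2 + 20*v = v*(v - 4)*(v - 1)*(v + 5)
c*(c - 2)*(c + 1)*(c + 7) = c^4 + 6*c^3 - 9*c^2 - 14*c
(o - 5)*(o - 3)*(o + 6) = o^3 - 2*o^2 - 33*o + 90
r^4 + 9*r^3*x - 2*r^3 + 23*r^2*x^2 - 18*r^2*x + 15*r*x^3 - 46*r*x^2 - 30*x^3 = (r - 2)*(r + x)*(r + 3*x)*(r + 5*x)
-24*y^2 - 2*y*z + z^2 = (-6*y + z)*(4*y + z)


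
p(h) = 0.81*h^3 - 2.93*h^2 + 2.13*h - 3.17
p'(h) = 2.43*h^2 - 5.86*h + 2.13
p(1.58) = -3.92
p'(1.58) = -1.06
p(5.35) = 48.40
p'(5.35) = 40.33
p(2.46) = -3.60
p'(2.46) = 2.42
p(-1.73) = -19.82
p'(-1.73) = 19.54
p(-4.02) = -111.70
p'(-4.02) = 64.96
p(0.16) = -2.90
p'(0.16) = 1.25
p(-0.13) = -3.50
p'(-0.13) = 2.93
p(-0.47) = -4.90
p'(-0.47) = 5.42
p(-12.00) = -1850.33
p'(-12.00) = 422.37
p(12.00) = 1000.15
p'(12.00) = 281.73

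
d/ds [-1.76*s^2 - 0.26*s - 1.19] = -3.52*s - 0.26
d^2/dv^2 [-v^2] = -2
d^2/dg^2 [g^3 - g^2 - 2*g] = 6*g - 2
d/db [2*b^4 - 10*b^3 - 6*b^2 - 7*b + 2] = 8*b^3 - 30*b^2 - 12*b - 7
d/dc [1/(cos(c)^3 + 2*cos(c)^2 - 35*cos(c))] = (3*sin(c) - 35*sin(c)/cos(c)^2 + 4*tan(c))/((cos(c) - 5)^2*(cos(c) + 7)^2)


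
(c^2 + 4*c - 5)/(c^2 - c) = (c + 5)/c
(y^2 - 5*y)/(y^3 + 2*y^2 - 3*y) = (y - 5)/(y^2 + 2*y - 3)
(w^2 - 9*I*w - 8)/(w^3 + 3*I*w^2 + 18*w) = (w^2 - 9*I*w - 8)/(w*(w^2 + 3*I*w + 18))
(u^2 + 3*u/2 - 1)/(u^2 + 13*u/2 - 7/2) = (u + 2)/(u + 7)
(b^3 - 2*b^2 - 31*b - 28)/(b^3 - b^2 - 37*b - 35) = (b + 4)/(b + 5)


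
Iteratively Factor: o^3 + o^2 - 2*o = (o - 1)*(o^2 + 2*o) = o*(o - 1)*(o + 2)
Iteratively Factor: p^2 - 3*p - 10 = (p + 2)*(p - 5)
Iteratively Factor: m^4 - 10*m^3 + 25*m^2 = (m - 5)*(m^3 - 5*m^2) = m*(m - 5)*(m^2 - 5*m) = m^2*(m - 5)*(m - 5)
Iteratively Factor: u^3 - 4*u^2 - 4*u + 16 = (u - 4)*(u^2 - 4) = (u - 4)*(u - 2)*(u + 2)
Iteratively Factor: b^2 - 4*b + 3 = (b - 1)*(b - 3)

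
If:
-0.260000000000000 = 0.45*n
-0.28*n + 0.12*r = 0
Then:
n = -0.58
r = -1.35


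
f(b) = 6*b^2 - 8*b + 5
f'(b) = 12*b - 8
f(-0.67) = 13.05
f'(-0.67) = -16.04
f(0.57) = 2.39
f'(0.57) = -1.16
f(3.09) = 37.57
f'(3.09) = 29.08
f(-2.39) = 58.39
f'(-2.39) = -36.68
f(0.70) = 2.34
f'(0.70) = 0.40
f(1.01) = 3.04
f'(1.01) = 4.12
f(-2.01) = 45.32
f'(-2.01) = -32.12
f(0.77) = 2.40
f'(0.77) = 1.24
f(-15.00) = 1475.00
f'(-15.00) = -188.00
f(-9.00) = 563.00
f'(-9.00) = -116.00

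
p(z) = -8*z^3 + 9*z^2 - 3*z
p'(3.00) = -165.00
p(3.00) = -144.00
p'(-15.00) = -5673.00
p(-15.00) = 29070.00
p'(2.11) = -71.87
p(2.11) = -41.41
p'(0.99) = -8.70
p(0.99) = -1.91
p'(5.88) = -726.95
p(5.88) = -1332.85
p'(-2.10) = -146.64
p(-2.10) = 120.08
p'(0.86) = -5.27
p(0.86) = -1.01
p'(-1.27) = -64.57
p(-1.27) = 34.71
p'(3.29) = -203.56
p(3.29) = -197.34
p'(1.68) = -40.50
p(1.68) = -17.57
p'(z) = -24*z^2 + 18*z - 3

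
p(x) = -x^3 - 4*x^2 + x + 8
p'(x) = -3*x^2 - 8*x + 1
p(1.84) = -9.93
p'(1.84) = -23.88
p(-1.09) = 3.45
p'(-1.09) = 6.16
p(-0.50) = 6.62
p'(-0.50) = 4.25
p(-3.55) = -1.22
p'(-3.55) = -8.41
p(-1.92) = -1.59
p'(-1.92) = 5.30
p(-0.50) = 6.62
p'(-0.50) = 4.25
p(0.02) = 8.02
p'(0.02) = 0.84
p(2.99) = -51.50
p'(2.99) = -49.74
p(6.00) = -346.00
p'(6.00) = -155.00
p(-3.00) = -4.00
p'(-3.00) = -2.00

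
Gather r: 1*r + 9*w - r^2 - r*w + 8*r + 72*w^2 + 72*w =-r^2 + r*(9 - w) + 72*w^2 + 81*w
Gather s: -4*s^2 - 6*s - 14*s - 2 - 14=-4*s^2 - 20*s - 16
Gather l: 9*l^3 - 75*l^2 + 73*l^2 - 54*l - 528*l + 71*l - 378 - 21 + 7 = 9*l^3 - 2*l^2 - 511*l - 392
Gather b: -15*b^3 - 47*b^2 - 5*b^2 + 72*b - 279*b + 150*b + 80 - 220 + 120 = -15*b^3 - 52*b^2 - 57*b - 20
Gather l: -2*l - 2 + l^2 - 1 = l^2 - 2*l - 3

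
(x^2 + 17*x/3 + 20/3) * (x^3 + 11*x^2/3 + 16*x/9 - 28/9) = x^5 + 28*x^4/3 + 263*x^3/9 + 848*x^2/27 - 52*x/9 - 560/27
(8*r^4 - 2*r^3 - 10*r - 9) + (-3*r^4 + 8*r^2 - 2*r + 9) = 5*r^4 - 2*r^3 + 8*r^2 - 12*r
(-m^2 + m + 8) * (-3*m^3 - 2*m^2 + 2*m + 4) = 3*m^5 - m^4 - 28*m^3 - 18*m^2 + 20*m + 32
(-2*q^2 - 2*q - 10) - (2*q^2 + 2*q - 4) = -4*q^2 - 4*q - 6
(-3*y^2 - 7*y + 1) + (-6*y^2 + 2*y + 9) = -9*y^2 - 5*y + 10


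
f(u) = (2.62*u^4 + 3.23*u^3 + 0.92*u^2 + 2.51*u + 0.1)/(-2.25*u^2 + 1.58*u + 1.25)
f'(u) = (4.5*u - 1.58)*(2.62*u^4 + 3.23*u^3 + 0.92*u^2 + 2.51*u + 0.1)/(-2.25*u^2 + 1.58*u + 1.25)^2 + (10.48*u^3 + 9.69*u^2 + 1.84*u + 2.51)/(-2.25*u^2 + 1.58*u + 1.25) = (-11.79*u^5 + 5.1513*u^4 + 23.3068*u^3 + 19.2136*u^2 + 2.75*u + 2.9795)/(5.0625*u^4 - 7.11*u^3 - 3.1286*u^2 + 3.95*u + 1.5625)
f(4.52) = -37.85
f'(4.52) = -12.42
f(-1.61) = -0.36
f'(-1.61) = 2.23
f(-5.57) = -25.57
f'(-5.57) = 10.82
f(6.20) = -62.19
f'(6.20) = -16.53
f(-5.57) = -25.57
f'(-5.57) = 10.82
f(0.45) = 1.21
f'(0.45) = 4.51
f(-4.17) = -12.68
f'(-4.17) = 7.62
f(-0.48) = 41.45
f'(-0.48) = 5684.22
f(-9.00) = -76.26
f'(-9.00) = 18.75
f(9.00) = -117.77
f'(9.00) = -23.15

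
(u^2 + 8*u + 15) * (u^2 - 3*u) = u^4 + 5*u^3 - 9*u^2 - 45*u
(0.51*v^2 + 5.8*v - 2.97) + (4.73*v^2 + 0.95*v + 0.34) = 5.24*v^2 + 6.75*v - 2.63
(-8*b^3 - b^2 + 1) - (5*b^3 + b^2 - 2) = -13*b^3 - 2*b^2 + 3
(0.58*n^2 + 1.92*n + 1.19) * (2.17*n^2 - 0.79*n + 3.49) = 1.2586*n^4 + 3.7082*n^3 + 3.0897*n^2 + 5.7607*n + 4.1531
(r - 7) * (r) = r^2 - 7*r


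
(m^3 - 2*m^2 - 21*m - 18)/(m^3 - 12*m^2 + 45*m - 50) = (m^3 - 2*m^2 - 21*m - 18)/(m^3 - 12*m^2 + 45*m - 50)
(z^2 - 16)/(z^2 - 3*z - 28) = (z - 4)/(z - 7)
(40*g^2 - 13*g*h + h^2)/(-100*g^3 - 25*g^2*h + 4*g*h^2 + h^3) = (-8*g + h)/(20*g^2 + 9*g*h + h^2)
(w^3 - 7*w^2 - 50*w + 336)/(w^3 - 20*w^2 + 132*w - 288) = (w + 7)/(w - 6)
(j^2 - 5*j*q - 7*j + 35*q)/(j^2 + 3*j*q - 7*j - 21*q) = (j - 5*q)/(j + 3*q)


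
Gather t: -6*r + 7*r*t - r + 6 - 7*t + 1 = -7*r + t*(7*r - 7) + 7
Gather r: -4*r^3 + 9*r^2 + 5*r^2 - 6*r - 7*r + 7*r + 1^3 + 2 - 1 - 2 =-4*r^3 + 14*r^2 - 6*r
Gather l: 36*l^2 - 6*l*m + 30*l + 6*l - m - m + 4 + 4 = 36*l^2 + l*(36 - 6*m) - 2*m + 8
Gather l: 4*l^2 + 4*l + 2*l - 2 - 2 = 4*l^2 + 6*l - 4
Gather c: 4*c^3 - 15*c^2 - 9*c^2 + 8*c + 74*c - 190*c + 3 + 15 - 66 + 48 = 4*c^3 - 24*c^2 - 108*c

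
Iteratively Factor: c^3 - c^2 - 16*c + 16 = (c - 4)*(c^2 + 3*c - 4) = (c - 4)*(c + 4)*(c - 1)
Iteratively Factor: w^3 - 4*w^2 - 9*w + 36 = (w - 3)*(w^2 - w - 12) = (w - 4)*(w - 3)*(w + 3)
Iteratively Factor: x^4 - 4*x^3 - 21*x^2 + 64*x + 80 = (x - 4)*(x^3 - 21*x - 20) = (x - 5)*(x - 4)*(x^2 + 5*x + 4) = (x - 5)*(x - 4)*(x + 4)*(x + 1)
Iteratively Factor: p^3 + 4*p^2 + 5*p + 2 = (p + 1)*(p^2 + 3*p + 2) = (p + 1)^2*(p + 2)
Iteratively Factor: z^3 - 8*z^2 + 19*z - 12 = (z - 3)*(z^2 - 5*z + 4) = (z - 3)*(z - 1)*(z - 4)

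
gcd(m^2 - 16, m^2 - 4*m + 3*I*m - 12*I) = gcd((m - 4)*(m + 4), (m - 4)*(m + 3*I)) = m - 4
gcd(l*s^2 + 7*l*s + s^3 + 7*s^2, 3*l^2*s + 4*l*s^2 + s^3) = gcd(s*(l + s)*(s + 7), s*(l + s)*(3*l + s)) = l*s + s^2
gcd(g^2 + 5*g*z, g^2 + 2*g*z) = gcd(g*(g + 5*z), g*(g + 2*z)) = g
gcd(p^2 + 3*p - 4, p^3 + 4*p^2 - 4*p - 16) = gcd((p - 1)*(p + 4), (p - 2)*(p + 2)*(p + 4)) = p + 4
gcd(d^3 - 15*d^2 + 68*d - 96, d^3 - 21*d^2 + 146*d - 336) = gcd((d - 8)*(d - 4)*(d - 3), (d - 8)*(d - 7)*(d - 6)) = d - 8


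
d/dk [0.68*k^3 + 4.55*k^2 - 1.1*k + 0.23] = 2.04*k^2 + 9.1*k - 1.1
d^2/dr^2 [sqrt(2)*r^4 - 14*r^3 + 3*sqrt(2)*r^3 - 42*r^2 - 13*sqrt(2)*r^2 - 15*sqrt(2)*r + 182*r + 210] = 12*sqrt(2)*r^2 - 84*r + 18*sqrt(2)*r - 84 - 26*sqrt(2)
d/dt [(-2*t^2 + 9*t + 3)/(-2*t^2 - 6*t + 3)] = 15*(2*t^2 + 3)/(4*t^4 + 24*t^3 + 24*t^2 - 36*t + 9)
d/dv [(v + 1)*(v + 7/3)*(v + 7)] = 3*v^2 + 62*v/3 + 77/3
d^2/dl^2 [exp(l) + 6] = exp(l)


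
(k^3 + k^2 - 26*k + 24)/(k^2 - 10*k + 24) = (k^2 + 5*k - 6)/(k - 6)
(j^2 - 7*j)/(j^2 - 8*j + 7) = j/(j - 1)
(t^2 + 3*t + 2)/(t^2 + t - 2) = (t + 1)/(t - 1)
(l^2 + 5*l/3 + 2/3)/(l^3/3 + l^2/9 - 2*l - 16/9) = 3*(3*l + 2)/(3*l^2 - 2*l - 16)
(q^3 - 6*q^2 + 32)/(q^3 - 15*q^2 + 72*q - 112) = (q + 2)/(q - 7)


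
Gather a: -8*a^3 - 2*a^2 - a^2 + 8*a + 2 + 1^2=-8*a^3 - 3*a^2 + 8*a + 3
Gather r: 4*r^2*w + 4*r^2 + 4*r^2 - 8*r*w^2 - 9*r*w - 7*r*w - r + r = r^2*(4*w + 8) + r*(-8*w^2 - 16*w)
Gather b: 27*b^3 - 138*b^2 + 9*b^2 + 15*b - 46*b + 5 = 27*b^3 - 129*b^2 - 31*b + 5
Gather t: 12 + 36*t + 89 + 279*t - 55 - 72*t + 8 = 243*t + 54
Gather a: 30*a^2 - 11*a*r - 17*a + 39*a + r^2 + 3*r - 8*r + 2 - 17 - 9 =30*a^2 + a*(22 - 11*r) + r^2 - 5*r - 24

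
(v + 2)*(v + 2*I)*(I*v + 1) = I*v^3 - v^2 + 2*I*v^2 - 2*v + 2*I*v + 4*I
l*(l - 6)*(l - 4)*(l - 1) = l^4 - 11*l^3 + 34*l^2 - 24*l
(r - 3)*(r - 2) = r^2 - 5*r + 6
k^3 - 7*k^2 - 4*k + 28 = (k - 7)*(k - 2)*(k + 2)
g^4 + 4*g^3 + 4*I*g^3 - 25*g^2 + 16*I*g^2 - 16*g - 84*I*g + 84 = (g - 3)*(g + 7)*(g + 2*I)^2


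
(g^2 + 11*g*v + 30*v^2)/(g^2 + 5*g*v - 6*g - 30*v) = (g + 6*v)/(g - 6)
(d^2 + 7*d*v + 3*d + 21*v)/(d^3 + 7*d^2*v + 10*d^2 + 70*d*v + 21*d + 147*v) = 1/(d + 7)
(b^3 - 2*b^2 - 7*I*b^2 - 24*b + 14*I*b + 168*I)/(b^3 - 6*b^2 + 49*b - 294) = (b + 4)/(b + 7*I)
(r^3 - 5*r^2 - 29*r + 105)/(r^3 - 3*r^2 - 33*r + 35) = (r - 3)/(r - 1)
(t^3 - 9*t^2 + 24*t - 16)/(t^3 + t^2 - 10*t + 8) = (t^2 - 8*t + 16)/(t^2 + 2*t - 8)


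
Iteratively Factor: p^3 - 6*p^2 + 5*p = (p)*(p^2 - 6*p + 5) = p*(p - 1)*(p - 5)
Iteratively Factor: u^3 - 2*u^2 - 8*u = (u - 4)*(u^2 + 2*u) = u*(u - 4)*(u + 2)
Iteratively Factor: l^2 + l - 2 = (l + 2)*(l - 1)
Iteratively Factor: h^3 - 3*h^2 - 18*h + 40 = (h - 2)*(h^2 - h - 20) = (h - 2)*(h + 4)*(h - 5)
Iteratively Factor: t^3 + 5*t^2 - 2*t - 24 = (t + 3)*(t^2 + 2*t - 8) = (t + 3)*(t + 4)*(t - 2)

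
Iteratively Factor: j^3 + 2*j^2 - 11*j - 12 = (j + 4)*(j^2 - 2*j - 3) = (j + 1)*(j + 4)*(j - 3)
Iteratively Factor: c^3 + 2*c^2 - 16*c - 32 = (c + 4)*(c^2 - 2*c - 8) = (c - 4)*(c + 4)*(c + 2)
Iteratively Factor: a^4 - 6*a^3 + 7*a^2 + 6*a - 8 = (a + 1)*(a^3 - 7*a^2 + 14*a - 8) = (a - 2)*(a + 1)*(a^2 - 5*a + 4) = (a - 4)*(a - 2)*(a + 1)*(a - 1)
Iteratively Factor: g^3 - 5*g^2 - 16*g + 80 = (g + 4)*(g^2 - 9*g + 20) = (g - 5)*(g + 4)*(g - 4)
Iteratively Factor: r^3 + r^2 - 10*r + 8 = (r + 4)*(r^2 - 3*r + 2) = (r - 2)*(r + 4)*(r - 1)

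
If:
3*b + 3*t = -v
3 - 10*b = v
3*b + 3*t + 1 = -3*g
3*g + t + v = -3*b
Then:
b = 3/11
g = -8/33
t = -4/11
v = 3/11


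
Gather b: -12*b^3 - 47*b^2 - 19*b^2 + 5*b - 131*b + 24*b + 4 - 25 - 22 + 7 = -12*b^3 - 66*b^2 - 102*b - 36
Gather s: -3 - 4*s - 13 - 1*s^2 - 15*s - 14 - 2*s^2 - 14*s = -3*s^2 - 33*s - 30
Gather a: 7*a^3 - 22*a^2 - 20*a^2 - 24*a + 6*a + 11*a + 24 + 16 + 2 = 7*a^3 - 42*a^2 - 7*a + 42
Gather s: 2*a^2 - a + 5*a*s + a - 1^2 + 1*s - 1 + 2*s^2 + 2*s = 2*a^2 + 2*s^2 + s*(5*a + 3) - 2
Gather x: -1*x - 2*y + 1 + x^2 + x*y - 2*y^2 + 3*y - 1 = x^2 + x*(y - 1) - 2*y^2 + y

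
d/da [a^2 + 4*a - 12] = 2*a + 4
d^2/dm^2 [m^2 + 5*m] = 2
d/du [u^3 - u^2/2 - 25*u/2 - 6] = 3*u^2 - u - 25/2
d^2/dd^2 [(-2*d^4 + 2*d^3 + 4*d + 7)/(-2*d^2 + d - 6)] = 2*(8*d^6 - 12*d^5 + 78*d^4 - 90*d^3 + 384*d^2 - 30*d + 53)/(8*d^6 - 12*d^5 + 78*d^4 - 73*d^3 + 234*d^2 - 108*d + 216)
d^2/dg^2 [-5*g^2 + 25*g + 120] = -10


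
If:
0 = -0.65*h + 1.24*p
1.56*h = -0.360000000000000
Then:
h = -0.23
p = -0.12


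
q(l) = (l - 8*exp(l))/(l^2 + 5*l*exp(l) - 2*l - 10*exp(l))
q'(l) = (1 - 8*exp(l))/(l^2 + 5*l*exp(l) - 2*l - 10*exp(l)) + (l - 8*exp(l))*(-5*l*exp(l) - 2*l + 5*exp(l) + 2)/(l^2 + 5*l*exp(l) - 2*l - 10*exp(l))^2 = ((1 - 8*exp(l))*(l^2 + 5*l*exp(l) - 2*l - 10*exp(l)) - (l - 8*exp(l))*(5*l*exp(l) + 2*l - 5*exp(l) - 2))/(l^2 + 5*l*exp(l) - 2*l - 10*exp(l))^2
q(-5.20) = -0.14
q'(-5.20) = -0.02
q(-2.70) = -0.29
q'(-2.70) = -0.19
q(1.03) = 1.47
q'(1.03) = 1.52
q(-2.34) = -0.39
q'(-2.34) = -0.37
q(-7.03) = -0.11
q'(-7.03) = -0.01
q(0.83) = 1.22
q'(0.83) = 1.01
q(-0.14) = 0.79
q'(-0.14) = 0.03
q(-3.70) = -0.19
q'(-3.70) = -0.05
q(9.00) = -0.23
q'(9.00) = 0.03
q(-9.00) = -0.09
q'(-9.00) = -0.00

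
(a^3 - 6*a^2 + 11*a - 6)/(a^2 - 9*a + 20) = (a^3 - 6*a^2 + 11*a - 6)/(a^2 - 9*a + 20)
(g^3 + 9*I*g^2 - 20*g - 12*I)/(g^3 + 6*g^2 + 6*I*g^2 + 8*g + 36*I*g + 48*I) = (g^2 + 3*I*g - 2)/(g^2 + 6*g + 8)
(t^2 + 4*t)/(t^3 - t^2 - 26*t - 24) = t/(t^2 - 5*t - 6)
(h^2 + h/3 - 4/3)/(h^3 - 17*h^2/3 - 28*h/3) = (h - 1)/(h*(h - 7))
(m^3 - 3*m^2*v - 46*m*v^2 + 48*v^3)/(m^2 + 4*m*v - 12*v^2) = (-m^2 + 9*m*v - 8*v^2)/(-m + 2*v)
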